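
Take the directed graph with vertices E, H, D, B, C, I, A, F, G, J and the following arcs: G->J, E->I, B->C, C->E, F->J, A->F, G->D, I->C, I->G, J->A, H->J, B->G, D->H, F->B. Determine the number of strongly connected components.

1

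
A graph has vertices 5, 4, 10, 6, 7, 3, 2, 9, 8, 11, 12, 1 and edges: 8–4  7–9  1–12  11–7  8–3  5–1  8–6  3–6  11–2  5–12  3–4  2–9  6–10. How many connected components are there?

Starting from 1 we can reach 1, 5, 12. That is one component of size 3.
Starting from 2 we can reach 2, 7, 9, 11. That is one component of size 4.
Starting from 3 we can reach 3, 4, 6, 8, 10. That is one component of size 5.
Total: 3 components.

3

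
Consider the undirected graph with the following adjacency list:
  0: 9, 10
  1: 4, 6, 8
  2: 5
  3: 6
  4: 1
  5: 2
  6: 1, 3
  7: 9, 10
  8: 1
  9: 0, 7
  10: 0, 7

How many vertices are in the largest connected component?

5

Starting from 2 we can reach 2, 5. That is one component of size 2.
Starting from 0 we can reach 0, 7, 9, 10. That is one component of size 4.
Starting from 1 we can reach 1, 3, 4, 6, 8. That is one component of size 5.
The largest has 5 vertices.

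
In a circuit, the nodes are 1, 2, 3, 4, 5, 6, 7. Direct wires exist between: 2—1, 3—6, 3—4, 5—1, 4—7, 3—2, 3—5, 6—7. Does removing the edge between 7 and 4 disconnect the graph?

After removing 7—4, the path 7-6-3-4 still connects them, so the edge is not a bridge.

No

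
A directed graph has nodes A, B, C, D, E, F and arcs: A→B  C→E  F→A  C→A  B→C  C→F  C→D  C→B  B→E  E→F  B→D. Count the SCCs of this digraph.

2

{A, B, C, E, F} are all mutually reachable — one SCC of size 5.
{D} is an SCC by itself.
That gives 2 strongly connected components.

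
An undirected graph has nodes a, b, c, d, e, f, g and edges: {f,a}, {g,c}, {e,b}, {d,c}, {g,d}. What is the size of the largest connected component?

Starting from b we can reach b, e. That is one component of size 2.
Starting from a we can reach a, f. That is one component of size 2.
Starting from c we can reach c, d, g. That is one component of size 3.
The largest has 3 vertices.

3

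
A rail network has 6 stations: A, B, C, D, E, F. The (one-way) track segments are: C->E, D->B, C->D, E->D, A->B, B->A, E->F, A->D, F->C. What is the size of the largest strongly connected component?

3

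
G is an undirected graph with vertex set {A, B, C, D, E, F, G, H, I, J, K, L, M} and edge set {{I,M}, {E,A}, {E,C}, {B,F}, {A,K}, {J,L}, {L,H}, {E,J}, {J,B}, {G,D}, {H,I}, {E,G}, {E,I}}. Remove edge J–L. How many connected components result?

J and L are still connected via J-E-I-H-L, so the component count stays at 1.

1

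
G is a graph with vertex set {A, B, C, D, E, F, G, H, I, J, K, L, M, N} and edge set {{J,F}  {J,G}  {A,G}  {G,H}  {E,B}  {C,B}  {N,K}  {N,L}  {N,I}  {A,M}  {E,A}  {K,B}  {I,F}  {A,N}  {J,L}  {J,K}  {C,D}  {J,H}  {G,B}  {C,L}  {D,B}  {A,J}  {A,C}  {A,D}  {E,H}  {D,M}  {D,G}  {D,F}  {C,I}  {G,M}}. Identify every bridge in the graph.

none

The edges on the cycle A-C-D-F-I-N-A are not bridges since each lies on that cycle.
Every edge lies on some cycle, so there are no bridges.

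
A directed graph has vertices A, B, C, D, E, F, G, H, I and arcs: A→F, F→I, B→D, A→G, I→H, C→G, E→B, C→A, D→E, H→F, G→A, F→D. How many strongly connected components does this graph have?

4

{F, H, I} are all mutually reachable — one SCC of size 3.
{B, D, E} are all mutually reachable — one SCC of size 3.
{A, G} are all mutually reachable — one SCC of size 2.
{C} is an SCC by itself.
That gives 4 strongly connected components.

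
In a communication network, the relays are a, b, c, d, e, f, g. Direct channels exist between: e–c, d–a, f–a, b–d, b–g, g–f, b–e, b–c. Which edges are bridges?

The edges on the cycle b-e-c-b are not bridges since each lies on that cycle.
Every edge lies on some cycle, so there are no bridges.

none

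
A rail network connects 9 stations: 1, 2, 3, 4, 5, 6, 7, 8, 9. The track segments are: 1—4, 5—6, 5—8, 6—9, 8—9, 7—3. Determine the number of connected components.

4

2 is isolated — a component by itself.
Starting from 1 we can reach 1, 4. That is one component of size 2.
Starting from 3 we can reach 3, 7. That is one component of size 2.
Starting from 5 we can reach 5, 6, 8, 9. That is one component of size 4.
Total: 4 components.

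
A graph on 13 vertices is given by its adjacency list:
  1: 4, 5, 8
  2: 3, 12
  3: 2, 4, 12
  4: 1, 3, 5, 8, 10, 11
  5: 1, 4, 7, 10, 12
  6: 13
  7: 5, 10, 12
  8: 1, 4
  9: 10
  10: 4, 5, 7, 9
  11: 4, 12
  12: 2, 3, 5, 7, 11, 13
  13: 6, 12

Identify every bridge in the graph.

10-9, 12-13, 13-6

The edges on the cycle 2-12-11-4-3-2 are not bridges since each lies on that cycle.
But removing 6-13 disconnects 6 from 13; removing 12-13 disconnects 12 from 13; removing 10-9 disconnects 10 from 9 — these are bridges.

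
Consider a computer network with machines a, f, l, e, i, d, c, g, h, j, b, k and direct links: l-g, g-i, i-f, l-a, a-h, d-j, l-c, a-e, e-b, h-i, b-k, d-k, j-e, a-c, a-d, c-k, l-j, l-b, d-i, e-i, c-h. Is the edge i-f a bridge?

Yes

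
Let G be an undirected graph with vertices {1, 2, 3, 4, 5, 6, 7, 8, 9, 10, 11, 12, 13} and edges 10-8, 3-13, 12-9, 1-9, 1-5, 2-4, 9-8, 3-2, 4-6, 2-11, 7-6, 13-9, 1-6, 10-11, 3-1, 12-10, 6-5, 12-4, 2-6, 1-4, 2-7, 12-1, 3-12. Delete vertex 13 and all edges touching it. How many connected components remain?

1

With 13 gone, the remaining components are: {1, 2, 3, 4, 5, 6, 7, 8, 9, 10, 11, 12}.
That is 1 component.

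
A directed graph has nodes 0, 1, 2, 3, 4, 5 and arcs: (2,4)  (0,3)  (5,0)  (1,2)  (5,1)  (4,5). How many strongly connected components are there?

3

{1, 2, 4, 5} are all mutually reachable — one SCC of size 4.
{3} is an SCC by itself.
{0} is an SCC by itself.
That gives 3 strongly connected components.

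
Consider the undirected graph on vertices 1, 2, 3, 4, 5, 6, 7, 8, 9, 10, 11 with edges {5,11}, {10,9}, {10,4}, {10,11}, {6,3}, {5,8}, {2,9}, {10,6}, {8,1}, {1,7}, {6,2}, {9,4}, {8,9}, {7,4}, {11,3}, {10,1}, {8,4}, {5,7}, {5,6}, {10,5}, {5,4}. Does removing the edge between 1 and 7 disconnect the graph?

After removing 1—7, the path 1-10-5-7 still connects them, so the edge is not a bridge.

No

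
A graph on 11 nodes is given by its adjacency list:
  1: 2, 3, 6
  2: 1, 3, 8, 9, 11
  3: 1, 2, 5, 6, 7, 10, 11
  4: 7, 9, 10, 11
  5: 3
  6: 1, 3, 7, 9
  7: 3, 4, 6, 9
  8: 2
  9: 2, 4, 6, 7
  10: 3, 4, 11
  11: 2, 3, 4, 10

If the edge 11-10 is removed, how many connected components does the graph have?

1

11 and 10 are still connected via 11-3-10, so the component count stays at 1.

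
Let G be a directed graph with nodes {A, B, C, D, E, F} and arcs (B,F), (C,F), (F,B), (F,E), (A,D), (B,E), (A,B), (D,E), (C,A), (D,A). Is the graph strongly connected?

There is no directed path from D to C, so the graph is not strongly connected.

No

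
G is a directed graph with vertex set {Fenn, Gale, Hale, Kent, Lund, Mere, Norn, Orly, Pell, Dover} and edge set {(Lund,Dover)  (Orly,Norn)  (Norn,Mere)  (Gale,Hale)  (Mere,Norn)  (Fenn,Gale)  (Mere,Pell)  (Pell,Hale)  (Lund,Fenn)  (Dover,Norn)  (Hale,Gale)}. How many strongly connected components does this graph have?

8

{Gale, Hale} are all mutually reachable — one SCC of size 2.
{Mere, Norn} are all mutually reachable — one SCC of size 2.
{Kent} is an SCC by itself.
{Lund} is an SCC by itself.
{Pell} is an SCC by itself.
(and 3 more singleton SCCs)
That gives 8 strongly connected components.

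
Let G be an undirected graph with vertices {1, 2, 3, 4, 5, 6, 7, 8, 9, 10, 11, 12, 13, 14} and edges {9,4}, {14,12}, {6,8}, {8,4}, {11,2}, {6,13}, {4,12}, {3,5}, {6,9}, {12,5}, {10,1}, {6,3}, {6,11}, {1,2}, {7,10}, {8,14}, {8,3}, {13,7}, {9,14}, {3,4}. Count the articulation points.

Removing 6 increases the component count from 1 to 2, so 6 is a cut vertex.
By contrast removing 11 leaves 1 component; it is not a cut vertex. No other vertex is a cut vertex either.

1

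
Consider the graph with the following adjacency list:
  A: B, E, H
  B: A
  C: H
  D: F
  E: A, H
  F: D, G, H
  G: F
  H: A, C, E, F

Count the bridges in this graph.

5

The edges on the cycle E-A-H-E are not bridges since each lies on that cycle.
But removing H-F disconnects H from F; removing H-C disconnects H from C; removing F-G disconnects F from G; removing A-B disconnects A from B — these are bridges.
In total 5 edges are bridges.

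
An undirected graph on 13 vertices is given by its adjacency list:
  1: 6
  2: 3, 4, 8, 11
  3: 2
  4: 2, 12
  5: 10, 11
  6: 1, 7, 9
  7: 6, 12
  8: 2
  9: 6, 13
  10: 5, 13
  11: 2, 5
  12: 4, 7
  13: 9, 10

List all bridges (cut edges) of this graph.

1-6, 2-3, 2-8

The edges on the cycle 13-9-6-7-12-4-2-11-5-10-13 are not bridges since each lies on that cycle.
But removing 8-2 disconnects 8 from 2; removing 3-2 disconnects 3 from 2; removing 6-1 disconnects 6 from 1 — these are bridges.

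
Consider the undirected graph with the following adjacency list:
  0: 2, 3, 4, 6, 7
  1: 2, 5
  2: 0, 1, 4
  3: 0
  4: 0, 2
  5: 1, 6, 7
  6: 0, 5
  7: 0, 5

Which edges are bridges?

0-3

The edges on the cycle 6-5-1-2-0-6 are not bridges since each lies on that cycle.
But removing 0-3 disconnects 0 from 3 — this is a bridge.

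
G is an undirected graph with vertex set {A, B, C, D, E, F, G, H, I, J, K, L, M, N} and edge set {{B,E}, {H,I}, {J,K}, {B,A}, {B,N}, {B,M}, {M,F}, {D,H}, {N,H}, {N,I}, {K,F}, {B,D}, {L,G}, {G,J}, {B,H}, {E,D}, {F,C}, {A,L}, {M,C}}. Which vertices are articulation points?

Removing B increases the component count from 1 to 2, so B is a cut vertex.
By contrast removing H leaves 1 component; it is not a cut vertex. No other vertex is a cut vertex either.

B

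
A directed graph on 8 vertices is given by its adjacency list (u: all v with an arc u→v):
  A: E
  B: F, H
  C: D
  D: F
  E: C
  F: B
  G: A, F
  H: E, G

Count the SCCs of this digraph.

1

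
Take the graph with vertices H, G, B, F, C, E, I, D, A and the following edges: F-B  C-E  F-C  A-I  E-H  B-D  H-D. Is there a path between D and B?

From D we can reach B, C, D, E, F, H, which includes B.

Yes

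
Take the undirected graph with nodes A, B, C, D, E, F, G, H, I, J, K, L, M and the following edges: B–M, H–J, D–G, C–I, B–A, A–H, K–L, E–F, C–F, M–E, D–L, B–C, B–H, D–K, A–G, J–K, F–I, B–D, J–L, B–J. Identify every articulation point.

B

Removing B increases the component count from 1 to 2, so B is a cut vertex.
By contrast removing A leaves 1 component; it is not a cut vertex. No other vertex is a cut vertex either.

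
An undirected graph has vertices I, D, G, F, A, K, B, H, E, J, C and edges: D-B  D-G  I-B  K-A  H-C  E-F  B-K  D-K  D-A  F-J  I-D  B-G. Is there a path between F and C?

No

The component containing F is {E, F, J}, and C is not in it.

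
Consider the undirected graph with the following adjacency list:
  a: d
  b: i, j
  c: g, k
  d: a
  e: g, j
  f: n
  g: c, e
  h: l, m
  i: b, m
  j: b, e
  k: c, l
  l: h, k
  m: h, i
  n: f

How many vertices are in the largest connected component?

10

Starting from f we can reach f, n. That is one component of size 2.
Starting from a we can reach a, d. That is one component of size 2.
Starting from b we can reach b, c, e, g, h, i, j, k, l, m. That is one component of size 10.
The largest has 10 vertices.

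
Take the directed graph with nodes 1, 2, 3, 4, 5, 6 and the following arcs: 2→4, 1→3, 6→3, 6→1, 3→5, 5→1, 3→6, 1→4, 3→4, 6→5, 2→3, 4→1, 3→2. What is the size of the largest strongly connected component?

6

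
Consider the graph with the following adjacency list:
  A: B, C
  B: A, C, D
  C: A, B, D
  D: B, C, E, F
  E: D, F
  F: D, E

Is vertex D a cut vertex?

Yes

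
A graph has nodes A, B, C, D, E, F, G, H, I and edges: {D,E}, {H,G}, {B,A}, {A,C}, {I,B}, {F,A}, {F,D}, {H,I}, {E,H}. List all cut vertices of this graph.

A, H

Removing A increases the component count from 1 to 2, so A is a cut vertex.
Removing H increases the component count from 1 to 2, so H is a cut vertex.
By contrast removing C leaves 1 component; it is not a cut vertex. No other vertex is a cut vertex either.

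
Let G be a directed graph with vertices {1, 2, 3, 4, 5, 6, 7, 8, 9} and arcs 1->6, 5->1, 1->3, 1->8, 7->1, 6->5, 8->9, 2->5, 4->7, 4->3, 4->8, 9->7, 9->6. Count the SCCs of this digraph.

4

{1, 5, 6, 7, 8, 9} are all mutually reachable — one SCC of size 6.
{3} is an SCC by itself.
{2} is an SCC by itself.
{4} is an SCC by itself.
That gives 4 strongly connected components.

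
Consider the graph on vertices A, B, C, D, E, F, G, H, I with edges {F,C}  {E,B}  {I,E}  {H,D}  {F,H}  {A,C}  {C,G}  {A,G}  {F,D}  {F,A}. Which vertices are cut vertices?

Removing E increases the component count from 2 to 3, so E is a cut vertex.
Removing F increases the component count from 2 to 3, so F is a cut vertex.
By contrast removing I leaves 2 components; it is not a cut vertex. No other vertex is a cut vertex either.

E, F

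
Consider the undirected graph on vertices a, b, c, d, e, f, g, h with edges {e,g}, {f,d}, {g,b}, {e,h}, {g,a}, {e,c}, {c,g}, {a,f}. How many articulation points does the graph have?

4

Removing a increases the component count from 1 to 2, so a is a cut vertex.
Removing e increases the component count from 1 to 2, so e is a cut vertex.
Removing f increases the component count from 1 to 2, so f is a cut vertex.
Likewise g is a cut vertex.
By contrast removing c leaves 1 component; it is not a cut vertex. No other vertex is a cut vertex either.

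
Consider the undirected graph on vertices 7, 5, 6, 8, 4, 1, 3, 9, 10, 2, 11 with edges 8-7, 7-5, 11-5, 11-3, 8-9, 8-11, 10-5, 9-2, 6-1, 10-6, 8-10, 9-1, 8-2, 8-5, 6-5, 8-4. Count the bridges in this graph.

2

The edges on the cycle 8-11-5-10-8 are not bridges since each lies on that cycle.
But removing 8-4 disconnects 8 from 4; removing 3-11 disconnects 3 from 11 — these are bridges.
That makes 2 bridges.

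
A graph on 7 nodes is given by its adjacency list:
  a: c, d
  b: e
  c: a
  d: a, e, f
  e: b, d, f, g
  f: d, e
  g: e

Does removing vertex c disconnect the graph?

No

Deleting c leaves 1 component (was 1), so c is not a cut vertex.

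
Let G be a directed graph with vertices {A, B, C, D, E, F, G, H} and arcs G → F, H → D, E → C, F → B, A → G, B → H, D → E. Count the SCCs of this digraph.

8

{F} is an SCC by itself.
{H} is an SCC by itself.
{C} is an SCC by itself.
{G} is an SCC by itself.
{B} is an SCC by itself.
(and 3 more singleton SCCs)
That gives 8 strongly connected components.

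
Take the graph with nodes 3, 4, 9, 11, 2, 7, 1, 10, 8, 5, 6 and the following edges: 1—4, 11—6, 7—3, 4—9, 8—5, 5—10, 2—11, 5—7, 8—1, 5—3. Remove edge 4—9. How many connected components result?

3

Before removal there are 2 components.
4—9 is a bridge — removing it separates 4's side from 9's side.
After removal: 3 components.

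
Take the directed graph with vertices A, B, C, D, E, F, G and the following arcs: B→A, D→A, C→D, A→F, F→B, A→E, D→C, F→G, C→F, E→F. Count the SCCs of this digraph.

3

{A, B, E, F} are all mutually reachable — one SCC of size 4.
{C, D} are all mutually reachable — one SCC of size 2.
{G} is an SCC by itself.
That gives 3 strongly connected components.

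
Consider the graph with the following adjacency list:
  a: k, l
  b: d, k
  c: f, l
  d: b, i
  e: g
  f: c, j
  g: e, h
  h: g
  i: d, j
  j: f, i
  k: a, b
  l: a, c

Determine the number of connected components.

2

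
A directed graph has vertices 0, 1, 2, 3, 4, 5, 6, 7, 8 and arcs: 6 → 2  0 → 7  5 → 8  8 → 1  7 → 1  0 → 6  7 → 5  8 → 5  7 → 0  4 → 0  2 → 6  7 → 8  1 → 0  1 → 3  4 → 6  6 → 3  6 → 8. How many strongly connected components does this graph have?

{0, 1, 2, 5, 6, 7, 8} are all mutually reachable — one SCC of size 7.
{3} is an SCC by itself.
{4} is an SCC by itself.
That gives 3 strongly connected components.

3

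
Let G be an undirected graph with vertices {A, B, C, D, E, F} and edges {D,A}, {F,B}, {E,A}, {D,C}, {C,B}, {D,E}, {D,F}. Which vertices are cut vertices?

D

Removing D increases the component count from 1 to 2, so D is a cut vertex.
By contrast removing C leaves 1 component; it is not a cut vertex. No other vertex is a cut vertex either.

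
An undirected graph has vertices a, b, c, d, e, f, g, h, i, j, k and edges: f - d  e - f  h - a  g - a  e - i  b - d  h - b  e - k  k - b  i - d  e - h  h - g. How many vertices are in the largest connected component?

9

j is isolated — a component by itself.
c is isolated — a component by itself.
Starting from a we can reach a, b, d, e, f, g, h, i, k. That is one component of size 9.
The largest has 9 vertices.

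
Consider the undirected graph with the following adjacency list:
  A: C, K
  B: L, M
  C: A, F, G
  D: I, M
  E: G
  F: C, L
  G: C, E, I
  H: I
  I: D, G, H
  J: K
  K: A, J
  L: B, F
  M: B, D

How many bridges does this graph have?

5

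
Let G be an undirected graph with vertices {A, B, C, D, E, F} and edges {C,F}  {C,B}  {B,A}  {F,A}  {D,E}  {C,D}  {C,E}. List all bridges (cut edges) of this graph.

The edges on the cycle C-D-E-C are not bridges since each lies on that cycle.
Every edge lies on some cycle, so there are no bridges.

none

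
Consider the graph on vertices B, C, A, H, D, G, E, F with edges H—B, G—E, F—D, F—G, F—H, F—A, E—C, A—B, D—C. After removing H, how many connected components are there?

1

With H gone, the remaining components are: {A, B, C, D, E, F, G}.
That is 1 component.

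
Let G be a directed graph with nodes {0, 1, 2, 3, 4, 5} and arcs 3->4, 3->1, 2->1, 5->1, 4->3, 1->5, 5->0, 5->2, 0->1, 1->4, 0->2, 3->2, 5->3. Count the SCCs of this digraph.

{0, 1, 2, 3, 4, 5} are all mutually reachable — one SCC of size 6.
That gives 1 strongly connected component.

1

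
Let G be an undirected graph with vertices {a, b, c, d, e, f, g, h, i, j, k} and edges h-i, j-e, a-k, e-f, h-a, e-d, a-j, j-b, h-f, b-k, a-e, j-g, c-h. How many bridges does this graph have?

4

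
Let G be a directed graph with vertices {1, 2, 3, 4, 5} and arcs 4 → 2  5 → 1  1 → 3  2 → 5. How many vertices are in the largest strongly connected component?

1

{3} is an SCC by itself.
{5} is an SCC by itself.
{2} is an SCC by itself.
{4} is an SCC by itself.
{1} is an SCC by itself.
The largest has 1 vertex.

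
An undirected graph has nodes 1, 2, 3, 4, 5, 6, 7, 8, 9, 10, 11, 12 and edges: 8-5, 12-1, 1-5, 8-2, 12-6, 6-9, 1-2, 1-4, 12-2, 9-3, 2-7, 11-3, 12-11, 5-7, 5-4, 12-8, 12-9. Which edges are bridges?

none

The edges on the cycle 12-8-2-12 are not bridges since each lies on that cycle.
Every edge lies on some cycle, so there are no bridges.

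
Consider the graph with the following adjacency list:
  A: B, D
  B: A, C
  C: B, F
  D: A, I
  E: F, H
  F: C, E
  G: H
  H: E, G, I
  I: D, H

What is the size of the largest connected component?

Starting from A we can reach A, B, C, D, E, F, G, H, I. That is one component of size 9.
The largest has 9 vertices.

9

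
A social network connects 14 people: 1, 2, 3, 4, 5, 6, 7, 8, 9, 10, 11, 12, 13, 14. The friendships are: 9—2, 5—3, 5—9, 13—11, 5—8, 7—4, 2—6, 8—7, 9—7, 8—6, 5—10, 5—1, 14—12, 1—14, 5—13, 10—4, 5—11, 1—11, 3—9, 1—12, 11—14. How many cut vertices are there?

1

Removing 5 increases the component count from 1 to 2, so 5 is a cut vertex.
By contrast removing 7 leaves 1 component; it is not a cut vertex. No other vertex is a cut vertex either.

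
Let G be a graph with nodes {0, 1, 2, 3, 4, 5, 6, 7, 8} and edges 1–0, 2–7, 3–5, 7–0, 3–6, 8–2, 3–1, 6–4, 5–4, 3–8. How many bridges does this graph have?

0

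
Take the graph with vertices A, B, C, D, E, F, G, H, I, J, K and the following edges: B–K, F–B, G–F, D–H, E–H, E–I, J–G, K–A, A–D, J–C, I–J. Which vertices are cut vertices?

J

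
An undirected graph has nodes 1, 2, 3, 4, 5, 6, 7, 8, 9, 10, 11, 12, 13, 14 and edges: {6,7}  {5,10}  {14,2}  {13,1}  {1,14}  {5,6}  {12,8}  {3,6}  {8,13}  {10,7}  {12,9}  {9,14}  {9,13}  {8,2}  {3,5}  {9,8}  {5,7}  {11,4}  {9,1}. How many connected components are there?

3

Starting from 4 we can reach 4, 11. That is one component of size 2.
Starting from 3 we can reach 3, 5, 6, 7, 10. That is one component of size 5.
Starting from 1 we can reach 1, 2, 8, 9, 12, 13, 14. That is one component of size 7.
Total: 3 components.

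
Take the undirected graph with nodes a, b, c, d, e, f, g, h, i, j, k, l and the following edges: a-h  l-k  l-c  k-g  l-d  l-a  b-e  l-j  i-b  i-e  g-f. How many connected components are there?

2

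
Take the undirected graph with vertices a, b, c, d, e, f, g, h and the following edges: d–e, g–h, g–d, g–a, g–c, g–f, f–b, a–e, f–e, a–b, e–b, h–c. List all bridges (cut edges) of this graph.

none

The edges on the cycle g-h-c-g are not bridges since each lies on that cycle.
Every edge lies on some cycle, so there are no bridges.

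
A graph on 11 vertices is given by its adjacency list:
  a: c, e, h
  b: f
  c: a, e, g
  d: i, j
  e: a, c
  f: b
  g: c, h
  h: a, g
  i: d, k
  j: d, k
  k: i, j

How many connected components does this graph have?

3

Starting from b we can reach b, f. That is one component of size 2.
Starting from d we can reach d, i, j, k. That is one component of size 4.
Starting from a we can reach a, c, e, g, h. That is one component of size 5.
Total: 3 components.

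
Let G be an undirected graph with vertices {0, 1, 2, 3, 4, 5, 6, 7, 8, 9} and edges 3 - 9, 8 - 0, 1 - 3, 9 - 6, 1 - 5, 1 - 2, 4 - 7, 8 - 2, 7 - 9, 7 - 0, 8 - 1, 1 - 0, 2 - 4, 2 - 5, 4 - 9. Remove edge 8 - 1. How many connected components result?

1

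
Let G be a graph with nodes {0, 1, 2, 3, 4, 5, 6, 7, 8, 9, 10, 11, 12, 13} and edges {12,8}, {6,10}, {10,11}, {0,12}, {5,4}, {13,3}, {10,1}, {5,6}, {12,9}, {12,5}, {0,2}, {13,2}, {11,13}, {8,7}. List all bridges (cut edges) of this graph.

The edges on the cycle 0-12-5-6-10-11-13-2-0 are not bridges since each lies on that cycle.
But removing 12—8 disconnects 12 from 8; removing 5—4 disconnects 5 from 4; removing 12—9 disconnects 12 from 9; removing 3—13 disconnects 3 from 13 — these are bridges.
In total 6 edges are bridges.

1-10, 12-8, 12-9, 13-3, 4-5, 7-8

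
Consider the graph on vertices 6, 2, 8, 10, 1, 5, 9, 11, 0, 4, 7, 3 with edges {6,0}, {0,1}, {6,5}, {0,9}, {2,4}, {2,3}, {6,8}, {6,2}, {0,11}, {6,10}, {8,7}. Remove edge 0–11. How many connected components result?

2

Before removal there is 1 component.
0–11 is a bridge — removing it separates 0's side from 11's side.
After removal: 2 components.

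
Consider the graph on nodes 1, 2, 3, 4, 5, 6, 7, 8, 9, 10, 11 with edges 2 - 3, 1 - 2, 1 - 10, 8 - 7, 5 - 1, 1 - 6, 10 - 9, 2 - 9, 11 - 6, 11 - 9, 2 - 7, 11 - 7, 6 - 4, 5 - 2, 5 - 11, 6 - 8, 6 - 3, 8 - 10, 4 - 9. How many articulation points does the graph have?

Removing 2, for instance, still leaves 1 component. No single vertex removal increases the component count — the graph has no articulation points.

0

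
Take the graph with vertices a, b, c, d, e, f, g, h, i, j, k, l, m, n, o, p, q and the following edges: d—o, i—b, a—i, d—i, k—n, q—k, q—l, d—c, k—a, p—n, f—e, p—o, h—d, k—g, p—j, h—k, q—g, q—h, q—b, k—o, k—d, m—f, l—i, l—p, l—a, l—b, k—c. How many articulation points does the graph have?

Removing f increases the component count from 2 to 3, so f is a cut vertex.
Removing p increases the component count from 2 to 3, so p is a cut vertex.
By contrast removing n leaves 2 components; it is not a cut vertex. No other vertex is a cut vertex either.

2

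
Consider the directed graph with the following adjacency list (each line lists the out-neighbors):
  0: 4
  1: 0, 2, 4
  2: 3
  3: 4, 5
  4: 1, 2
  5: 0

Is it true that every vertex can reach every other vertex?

From 5 we can reach every vertex (0, 1, 2, 3, 4, 5), and every vertex can reach 5 (0, 1, 2, 3, 4, 5). So the whole graph is one strongly connected component.

Yes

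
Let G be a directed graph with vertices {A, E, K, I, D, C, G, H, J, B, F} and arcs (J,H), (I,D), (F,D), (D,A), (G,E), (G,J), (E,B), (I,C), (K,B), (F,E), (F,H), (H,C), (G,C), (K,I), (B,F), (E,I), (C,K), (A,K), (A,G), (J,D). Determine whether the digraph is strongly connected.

Yes

From H we can reach every vertex (A, B, C, D, E, F, G, H, I, J, K), and every vertex can reach H (A, B, C, D, E, F, G, H, I, J, K). So the whole graph is one strongly connected component.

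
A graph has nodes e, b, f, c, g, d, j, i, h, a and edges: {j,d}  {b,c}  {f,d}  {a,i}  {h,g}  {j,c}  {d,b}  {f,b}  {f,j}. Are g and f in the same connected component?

The component containing g is {g, h}, and f is not in it.

No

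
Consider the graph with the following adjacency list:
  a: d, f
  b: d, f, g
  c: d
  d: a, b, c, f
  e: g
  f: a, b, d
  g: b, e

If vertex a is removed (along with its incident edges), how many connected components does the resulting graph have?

1

With a gone, the remaining components are: {b, c, d, e, f, g}.
That is 1 component.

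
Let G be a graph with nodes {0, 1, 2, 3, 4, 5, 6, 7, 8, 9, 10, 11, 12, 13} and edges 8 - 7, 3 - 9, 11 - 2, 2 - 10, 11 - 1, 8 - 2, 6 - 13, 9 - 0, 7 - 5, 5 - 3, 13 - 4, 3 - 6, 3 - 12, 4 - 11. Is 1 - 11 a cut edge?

Yes

Removing 1 - 11 leaves no path between 1 and 11: the component count goes from 1 to 2. So it is a bridge.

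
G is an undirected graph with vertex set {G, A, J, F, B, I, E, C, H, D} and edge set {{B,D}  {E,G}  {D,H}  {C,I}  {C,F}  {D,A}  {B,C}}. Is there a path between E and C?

No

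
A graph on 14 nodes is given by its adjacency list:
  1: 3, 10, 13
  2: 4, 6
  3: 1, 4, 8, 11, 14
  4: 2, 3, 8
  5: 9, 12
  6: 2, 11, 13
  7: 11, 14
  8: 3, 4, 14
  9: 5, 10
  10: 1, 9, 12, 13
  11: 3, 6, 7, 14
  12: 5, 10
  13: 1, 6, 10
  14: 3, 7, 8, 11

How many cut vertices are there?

Removing 10 increases the component count from 1 to 2, so 10 is a cut vertex.
By contrast removing 9 leaves 1 component; it is not a cut vertex. No other vertex is a cut vertex either.

1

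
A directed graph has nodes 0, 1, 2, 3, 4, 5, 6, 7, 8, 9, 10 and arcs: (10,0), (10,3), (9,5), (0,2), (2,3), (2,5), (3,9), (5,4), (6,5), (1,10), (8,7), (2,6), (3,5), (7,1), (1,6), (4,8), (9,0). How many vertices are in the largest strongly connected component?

{0, 1, 2, 3, 4, 5, 6, 7, 8, 9, 10} are all mutually reachable — one SCC of size 11.
The largest has 11 vertices.

11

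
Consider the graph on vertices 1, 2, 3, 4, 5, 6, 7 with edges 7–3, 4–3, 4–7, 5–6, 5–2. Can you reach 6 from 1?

The component containing 1 is {1}, and 6 is not in it.

No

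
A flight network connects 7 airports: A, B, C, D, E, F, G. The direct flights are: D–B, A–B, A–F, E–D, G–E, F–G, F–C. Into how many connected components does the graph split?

Starting from A we can reach A, B, C, D, E, F, G. That is one component of size 7.
Total: 1 component.

1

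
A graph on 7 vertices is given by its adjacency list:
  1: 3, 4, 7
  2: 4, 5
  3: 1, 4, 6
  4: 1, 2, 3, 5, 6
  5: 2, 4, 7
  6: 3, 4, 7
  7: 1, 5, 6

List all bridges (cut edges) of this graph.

none

The edges on the cycle 4-2-5-4 are not bridges since each lies on that cycle.
Every edge lies on some cycle, so there are no bridges.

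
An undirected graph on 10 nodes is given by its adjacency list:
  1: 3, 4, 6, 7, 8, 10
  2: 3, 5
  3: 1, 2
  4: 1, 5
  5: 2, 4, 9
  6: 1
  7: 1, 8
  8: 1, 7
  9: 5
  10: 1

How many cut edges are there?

3

The edges on the cycle 1-7-8-1 are not bridges since each lies on that cycle.
But removing 1-6 disconnects 1 from 6; removing 5-9 disconnects 5 from 9; removing 1-10 disconnects 1 from 10 — these are bridges.
That makes 3 bridges.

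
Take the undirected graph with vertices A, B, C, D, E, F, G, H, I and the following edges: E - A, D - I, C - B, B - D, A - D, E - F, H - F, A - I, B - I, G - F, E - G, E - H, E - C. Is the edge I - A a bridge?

No

After removing I - A, the path I-D-A still connects them, so the edge is not a bridge.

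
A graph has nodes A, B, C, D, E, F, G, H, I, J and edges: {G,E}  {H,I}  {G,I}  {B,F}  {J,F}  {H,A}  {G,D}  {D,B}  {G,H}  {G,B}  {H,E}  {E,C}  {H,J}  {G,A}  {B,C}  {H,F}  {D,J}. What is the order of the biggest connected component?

10

Starting from A we can reach A, B, C, D, E, F, G, H, I, J. That is one component of size 10.
The largest has 10 vertices.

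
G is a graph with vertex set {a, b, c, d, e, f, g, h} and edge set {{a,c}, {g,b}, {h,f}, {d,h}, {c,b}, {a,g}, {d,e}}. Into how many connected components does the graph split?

2

Starting from d we can reach d, e, f, h. That is one component of size 4.
Starting from a we can reach a, b, c, g. That is one component of size 4.
Total: 2 components.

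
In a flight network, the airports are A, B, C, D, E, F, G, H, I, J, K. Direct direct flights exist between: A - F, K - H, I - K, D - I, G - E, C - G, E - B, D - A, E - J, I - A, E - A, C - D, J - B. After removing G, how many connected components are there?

With G gone, the remaining components are: {A, B, C, D, E, F, H, I, J, K}.
That is 1 component.

1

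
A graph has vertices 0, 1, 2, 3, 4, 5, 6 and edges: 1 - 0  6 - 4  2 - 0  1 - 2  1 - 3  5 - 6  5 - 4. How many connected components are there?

2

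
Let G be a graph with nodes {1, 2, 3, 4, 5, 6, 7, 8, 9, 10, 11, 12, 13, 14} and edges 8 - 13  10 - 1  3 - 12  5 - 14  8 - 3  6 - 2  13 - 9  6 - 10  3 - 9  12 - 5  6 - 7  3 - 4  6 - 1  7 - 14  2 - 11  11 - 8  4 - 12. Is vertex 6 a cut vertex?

Yes

Deleting 6 raises the number of components from 1 to 2, so 6 is a cut vertex.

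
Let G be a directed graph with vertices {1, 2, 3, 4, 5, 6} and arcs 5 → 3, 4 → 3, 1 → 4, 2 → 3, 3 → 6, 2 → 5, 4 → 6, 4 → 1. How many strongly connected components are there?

{1, 4} are all mutually reachable — one SCC of size 2.
{2} is an SCC by itself.
{5} is an SCC by itself.
{6} is an SCC by itself.
{3} is an SCC by itself.
That gives 5 strongly connected components.

5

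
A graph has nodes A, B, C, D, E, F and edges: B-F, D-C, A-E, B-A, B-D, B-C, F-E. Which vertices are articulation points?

Removing B increases the component count from 1 to 2, so B is a cut vertex.
By contrast removing D leaves 1 component; it is not a cut vertex. No other vertex is a cut vertex either.

B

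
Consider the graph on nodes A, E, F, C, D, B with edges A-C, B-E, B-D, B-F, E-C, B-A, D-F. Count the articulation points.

1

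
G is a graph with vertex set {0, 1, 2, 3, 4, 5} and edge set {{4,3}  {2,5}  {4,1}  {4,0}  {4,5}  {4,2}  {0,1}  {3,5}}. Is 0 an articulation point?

No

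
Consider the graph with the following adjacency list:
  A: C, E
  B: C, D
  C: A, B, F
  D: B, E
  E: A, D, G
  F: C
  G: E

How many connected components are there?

1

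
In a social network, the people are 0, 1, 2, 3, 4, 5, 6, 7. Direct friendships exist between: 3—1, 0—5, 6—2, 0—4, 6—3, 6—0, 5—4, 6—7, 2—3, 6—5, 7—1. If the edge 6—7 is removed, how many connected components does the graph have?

1

6 and 7 are still connected via 6-3-1-7, so the component count stays at 1.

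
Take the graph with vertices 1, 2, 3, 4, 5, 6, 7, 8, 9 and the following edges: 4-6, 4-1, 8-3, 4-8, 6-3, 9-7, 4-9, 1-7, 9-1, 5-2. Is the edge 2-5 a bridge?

Removing 2-5 leaves no path between 2 and 5: the component count goes from 2 to 3. So it is a bridge.

Yes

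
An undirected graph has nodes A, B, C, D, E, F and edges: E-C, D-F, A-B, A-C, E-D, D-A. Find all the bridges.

A-B, D-F

The edges on the cycle E-D-A-C-E are not bridges since each lies on that cycle.
But removing A-B disconnects A from B; removing D-F disconnects D from F — these are bridges.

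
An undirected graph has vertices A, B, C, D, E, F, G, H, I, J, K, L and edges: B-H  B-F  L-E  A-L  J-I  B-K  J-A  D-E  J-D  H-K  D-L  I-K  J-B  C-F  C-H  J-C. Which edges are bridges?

The edges on the cycle J-B-F-C-J are not bridges since each lies on that cycle.
Every edge lies on some cycle, so there are no bridges.

none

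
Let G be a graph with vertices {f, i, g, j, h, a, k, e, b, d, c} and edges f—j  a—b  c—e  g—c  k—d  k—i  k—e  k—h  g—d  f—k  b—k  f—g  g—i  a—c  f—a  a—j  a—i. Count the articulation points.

Removing k increases the component count from 1 to 2, so k is a cut vertex.
By contrast removing a leaves 1 component; it is not a cut vertex. No other vertex is a cut vertex either.

1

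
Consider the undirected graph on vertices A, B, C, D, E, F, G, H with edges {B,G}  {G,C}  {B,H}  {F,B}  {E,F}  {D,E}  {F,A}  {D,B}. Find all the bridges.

A-F, B-G, B-H, C-G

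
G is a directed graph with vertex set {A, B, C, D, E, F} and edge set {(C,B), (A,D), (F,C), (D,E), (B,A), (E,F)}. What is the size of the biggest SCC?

6

{A, B, C, D, E, F} are all mutually reachable — one SCC of size 6.
The largest has 6 vertices.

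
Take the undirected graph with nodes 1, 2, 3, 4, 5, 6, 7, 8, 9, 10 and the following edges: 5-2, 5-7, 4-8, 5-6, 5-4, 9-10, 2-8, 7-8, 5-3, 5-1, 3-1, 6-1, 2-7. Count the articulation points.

Removing 5 increases the component count from 2 to 3, so 5 is a cut vertex.
By contrast removing 2 leaves 2 components; it is not a cut vertex. No other vertex is a cut vertex either.

1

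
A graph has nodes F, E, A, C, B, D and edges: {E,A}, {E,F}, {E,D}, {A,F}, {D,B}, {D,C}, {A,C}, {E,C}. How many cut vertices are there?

1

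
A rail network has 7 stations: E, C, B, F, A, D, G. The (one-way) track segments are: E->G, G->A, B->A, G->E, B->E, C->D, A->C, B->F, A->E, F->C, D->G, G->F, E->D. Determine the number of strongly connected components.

2

{A, C, D, E, F, G} are all mutually reachable — one SCC of size 6.
{B} is an SCC by itself.
That gives 2 strongly connected components.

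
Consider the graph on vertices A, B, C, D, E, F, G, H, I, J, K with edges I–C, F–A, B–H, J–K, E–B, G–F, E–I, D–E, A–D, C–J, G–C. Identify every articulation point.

Removing B increases the component count from 1 to 2, so B is a cut vertex.
Removing C increases the component count from 1 to 2, so C is a cut vertex.
Removing E increases the component count from 1 to 2, so E is a cut vertex.
Likewise J is a cut vertex.
By contrast removing F leaves 1 component; it is not a cut vertex. No other vertex is a cut vertex either.

B, C, E, J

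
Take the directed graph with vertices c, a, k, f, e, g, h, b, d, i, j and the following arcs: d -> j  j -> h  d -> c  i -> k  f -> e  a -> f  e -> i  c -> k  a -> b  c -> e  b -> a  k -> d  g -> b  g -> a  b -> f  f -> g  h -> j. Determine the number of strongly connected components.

3

{c, d, e, i, k} are all mutually reachable — one SCC of size 5.
{a, b, f, g} are all mutually reachable — one SCC of size 4.
{h, j} are all mutually reachable — one SCC of size 2.
That gives 3 strongly connected components.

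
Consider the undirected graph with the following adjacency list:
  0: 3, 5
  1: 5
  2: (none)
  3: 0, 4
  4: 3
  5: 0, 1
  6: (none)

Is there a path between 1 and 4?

Yes

From 1 we can reach 0, 1, 3, 4, 5, which includes 4.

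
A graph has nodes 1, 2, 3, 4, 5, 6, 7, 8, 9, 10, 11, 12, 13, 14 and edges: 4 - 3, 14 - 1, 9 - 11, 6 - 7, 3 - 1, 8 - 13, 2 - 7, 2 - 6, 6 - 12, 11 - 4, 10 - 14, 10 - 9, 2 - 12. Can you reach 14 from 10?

Yes

From 10 we can reach 1, 3, 4, 9, 10, 11, 14, which includes 14.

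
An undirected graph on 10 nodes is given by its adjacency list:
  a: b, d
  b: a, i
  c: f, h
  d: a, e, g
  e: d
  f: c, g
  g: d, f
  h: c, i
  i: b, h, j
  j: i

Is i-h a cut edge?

After removing i-h, the path i-b-a-d-g-f-c-h still connects them, so the edge is not a bridge.

No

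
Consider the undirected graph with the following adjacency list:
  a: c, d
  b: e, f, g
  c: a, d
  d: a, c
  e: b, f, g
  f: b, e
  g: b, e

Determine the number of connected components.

2

Starting from a we can reach a, c, d. That is one component of size 3.
Starting from b we can reach b, e, f, g. That is one component of size 4.
Total: 2 components.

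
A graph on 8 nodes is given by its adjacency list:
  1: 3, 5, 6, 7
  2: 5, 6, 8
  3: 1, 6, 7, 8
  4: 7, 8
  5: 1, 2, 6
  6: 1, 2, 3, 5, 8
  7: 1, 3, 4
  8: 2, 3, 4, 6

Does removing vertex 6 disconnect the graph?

No

Deleting 6 leaves 1 component (was 1) (its neighbors 1, 2, 3, 5, 8 remain connected to each other), so 6 is not a cut vertex.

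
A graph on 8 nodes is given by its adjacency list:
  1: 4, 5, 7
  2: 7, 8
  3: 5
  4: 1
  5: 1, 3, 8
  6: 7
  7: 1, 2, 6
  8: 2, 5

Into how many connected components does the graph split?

Starting from 1 we can reach 1, 2, 3, 4, 5, 6, 7, 8. That is one component of size 8.
Total: 1 component.

1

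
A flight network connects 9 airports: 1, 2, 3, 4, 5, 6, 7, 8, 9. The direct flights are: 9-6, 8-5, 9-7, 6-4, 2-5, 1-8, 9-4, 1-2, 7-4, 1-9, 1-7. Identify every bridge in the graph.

none

The edges on the cycle 1-2-5-8-1 are not bridges since each lies on that cycle.
Every edge lies on some cycle, so there are no bridges.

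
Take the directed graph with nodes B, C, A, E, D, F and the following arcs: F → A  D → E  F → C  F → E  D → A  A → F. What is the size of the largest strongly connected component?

2

{A, F} are all mutually reachable — one SCC of size 2.
{D} is an SCC by itself.
{C} is an SCC by itself.
{B} is an SCC by itself.
{E} is an SCC by itself.
The largest has 2 vertices.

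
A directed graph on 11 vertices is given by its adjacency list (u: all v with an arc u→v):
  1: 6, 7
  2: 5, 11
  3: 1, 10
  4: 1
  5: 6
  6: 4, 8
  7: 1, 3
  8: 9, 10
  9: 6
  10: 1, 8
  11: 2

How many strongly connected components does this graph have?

{1, 3, 4, 6, 7, 8, 9, 10} are all mutually reachable — one SCC of size 8.
{2, 11} are all mutually reachable — one SCC of size 2.
{5} is an SCC by itself.
That gives 3 strongly connected components.

3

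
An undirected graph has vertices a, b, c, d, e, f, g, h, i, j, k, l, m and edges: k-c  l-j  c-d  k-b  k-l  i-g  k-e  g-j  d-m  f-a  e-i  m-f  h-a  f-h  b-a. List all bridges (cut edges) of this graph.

The edges on the cycle k-e-i-g-j-l-k are not bridges since each lies on that cycle.
Every edge lies on some cycle, so there are no bridges.

none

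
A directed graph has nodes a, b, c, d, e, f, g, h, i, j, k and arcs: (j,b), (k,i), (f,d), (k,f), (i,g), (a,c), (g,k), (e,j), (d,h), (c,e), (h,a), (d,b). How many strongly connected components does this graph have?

9

{g, i, k} are all mutually reachable — one SCC of size 3.
{h} is an SCC by itself.
{e} is an SCC by itself.
{d} is an SCC by itself.
{j} is an SCC by itself.
(and 4 more singleton SCCs)
That gives 9 strongly connected components.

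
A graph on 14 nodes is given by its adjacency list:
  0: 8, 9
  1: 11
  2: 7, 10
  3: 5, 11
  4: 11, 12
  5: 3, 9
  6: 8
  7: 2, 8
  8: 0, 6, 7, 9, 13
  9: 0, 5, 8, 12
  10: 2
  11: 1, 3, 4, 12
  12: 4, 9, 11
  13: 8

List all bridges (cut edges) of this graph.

The edges on the cycle 9-12-11-3-5-9 are not bridges since each lies on that cycle.
But removing 11-1 disconnects 11 from 1; removing 7-2 disconnects 7 from 2; removing 13-8 disconnects 13 from 8; removing 7-8 disconnects 7 from 8 — these are bridges.
In total 6 edges are bridges.

1-11, 10-2, 13-8, 2-7, 6-8, 7-8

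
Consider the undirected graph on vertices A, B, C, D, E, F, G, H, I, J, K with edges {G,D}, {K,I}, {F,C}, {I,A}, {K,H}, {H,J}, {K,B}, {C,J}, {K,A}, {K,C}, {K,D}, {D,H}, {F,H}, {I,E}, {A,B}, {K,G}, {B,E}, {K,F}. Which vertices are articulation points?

Removing K increases the component count from 1 to 2, so K is a cut vertex.
By contrast removing A leaves 1 component; it is not a cut vertex. No other vertex is a cut vertex either.

K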